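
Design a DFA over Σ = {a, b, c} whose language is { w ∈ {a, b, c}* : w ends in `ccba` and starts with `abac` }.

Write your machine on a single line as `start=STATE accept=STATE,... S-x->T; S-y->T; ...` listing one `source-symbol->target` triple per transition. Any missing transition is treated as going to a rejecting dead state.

start=q0; accept=q9; q0-a->q1; q0-b->q2; q0-c->q2; q1-a->q2; q1-b->q3; q1-c->q2; q2-a->q2; q2-b->q2; q2-c->q2; q3-a->q4; q3-b->q2; q3-c->q2; q4-a->q2; q4-b->q2; q4-c->q5; q5-a->q6; q5-b->q6; q5-c->q7; q6-a->q6; q6-b->q6; q6-c->q5; q7-a->q6; q7-b->q8; q7-c->q7; q8-a->q9; q8-b->q6; q8-c->q5; q9-a->q6; q9-b->q6; q9-c->q5

Build one automaton per condition and run them in lockstep. One (5 states) tracks how much of the suffix `ccba` has currently been matched; the other (6 states) tracks whether the input so far still matches the prefix `abac`. Each combined state is a pair, one component from each; accept when both components accept. Minimizing collapses redundant product states.
A 10-state machine:
        a   b   c  
>  q0   q1  q2  q2 
   q1   q2  q3  q2 
   q2   q2  q2  q2 
   q3   q4  q2  q2 
   q4   q2  q2  q5 
   q5   q6  q6  q7 
   q6   q6  q6  q5 
   q7   q6  q8  q7 
   q8   q9  q6  q5 
 * q9   q6  q6  q5 
(> = start, * = accepting)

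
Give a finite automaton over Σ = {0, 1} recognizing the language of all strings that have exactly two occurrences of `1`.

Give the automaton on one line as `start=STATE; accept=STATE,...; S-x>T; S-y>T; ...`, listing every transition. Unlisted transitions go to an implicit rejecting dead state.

Count `1`s, saturating at 3: states q0 through q2 mean 0 through 2 `1`s seen; q3 means more than 2. Each `1` increments (capped at q3); other symbols loop. Accept from {q2}.
4 states suffice.
        0   1  
>  q0   q0  q1 
   q1   q1  q2 
 * q2   q2  q3 
   q3   q3  q3 
(> = start, * = accepting)

start=q0; accept=q2; q0-0>q0; q0-1>q1; q1-0>q1; q1-1>q2; q2-0>q2; q2-1>q3; q3-0>q3; q3-1>q3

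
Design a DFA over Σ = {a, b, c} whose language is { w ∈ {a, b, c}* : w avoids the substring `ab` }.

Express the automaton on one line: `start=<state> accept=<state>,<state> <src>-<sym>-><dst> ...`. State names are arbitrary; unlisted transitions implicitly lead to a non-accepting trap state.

start=S0 accept=S0,S1 S0-a->S1 S0-b->S0 S0-c->S0 S1-a->S1 S1-b->S2 S1-c->S0 S2-a->S2 S2-b->S2 S2-c->S2

Track partial matches of the forbidden pattern `ab`. State S2 is a dead state reached once `ab` has occurred; every other state accepts. S0 means no part of `ab` is currently matched.
3 states suffice.
        a   b   c  
>* S0   S1  S0  S0 
 * S1   S1  S2  S0 
   S2   S2  S2  S2 
(> = start, * = accepting)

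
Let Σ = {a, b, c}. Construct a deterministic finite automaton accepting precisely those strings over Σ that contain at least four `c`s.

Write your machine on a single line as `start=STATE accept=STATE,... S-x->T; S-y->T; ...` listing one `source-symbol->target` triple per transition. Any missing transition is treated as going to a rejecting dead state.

Only the number of `c`s matters, and only up to 5. Make a chain s0 → s1 → s2 → s3 → s4 → s5 advanced by each `c` (with s5 absorbing); every other symbol self-loops. The accepting set is {s4, s5}.
6 states suffice.
        a   b   c  
>  s0   s0  s0  s1 
   s1   s1  s1  s2 
   s2   s2  s2  s3 
   s3   s3  s3  s4 
 * s4   s4  s4  s5 
 * s5   s5  s5  s5 
(> = start, * = accepting)

start=s0; accept=s4,s5; s0-a->s0; s0-b->s0; s0-c->s1; s1-a->s1; s1-b->s1; s1-c->s2; s2-a->s2; s2-b->s2; s2-c->s3; s3-a->s3; s3-b->s3; s3-c->s4; s4-a->s4; s4-b->s4; s4-c->s5; s5-a->s5; s5-b->s5; s5-c->s5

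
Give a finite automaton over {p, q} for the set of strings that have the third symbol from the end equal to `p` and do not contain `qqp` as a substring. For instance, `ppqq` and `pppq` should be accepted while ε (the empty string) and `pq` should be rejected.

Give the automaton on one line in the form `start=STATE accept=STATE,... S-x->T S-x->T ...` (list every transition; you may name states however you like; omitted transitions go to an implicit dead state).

Handle the two conditions separately and then intersect. One (15 states) tracks the last 3 symbols read; the other (4 states) tracks partial matches of the forbidden pattern `qqp`. Each combined state is a pair, one component from each; accept when both components accept. Equivalent product states are then merged.
A 10-state machine:
        p   q  
>  S0   S1  S2 
   S1   S3  S4 
   S2   S1  S5 
   S3   S6  S7 
   S4   S8  S9 
   S5   S5  S5 
 * S6   S6  S7 
 * S7   S8  S9 
 * S8   S3  S4 
 * S9   S5  S5 
(> = start, * = accepting)

start=S0 accept=S6,S7,S8,S9 S0-p->S1 S0-q->S2 S1-p->S3 S1-q->S4 S2-p->S1 S2-q->S5 S3-p->S6 S3-q->S7 S4-p->S8 S4-q->S9 S5-p->S5 S5-q->S5 S6-p->S6 S6-q->S7 S7-p->S8 S7-q->S9 S8-p->S3 S8-q->S4 S9-p->S5 S9-q->S5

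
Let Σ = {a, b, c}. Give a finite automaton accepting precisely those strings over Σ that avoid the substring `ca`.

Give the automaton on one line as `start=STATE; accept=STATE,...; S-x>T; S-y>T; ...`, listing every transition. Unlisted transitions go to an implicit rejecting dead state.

Track partial matches of the forbidden pattern `ca`. State S2 is a dead state reached once `ca` has occurred; every other state accepts. S0 means no part of `ca` is currently matched.
A 3-state machine:
        a   b   c  
>* S0   S0  S0  S1 
 * S1   S2  S0  S1 
   S2   S2  S2  S2 
(> = start, * = accepting)

start=S0; accept=S0,S1; S0-a>S0; S0-b>S0; S0-c>S1; S1-a>S2; S1-b>S0; S1-c>S1; S2-a>S2; S2-b>S2; S2-c>S2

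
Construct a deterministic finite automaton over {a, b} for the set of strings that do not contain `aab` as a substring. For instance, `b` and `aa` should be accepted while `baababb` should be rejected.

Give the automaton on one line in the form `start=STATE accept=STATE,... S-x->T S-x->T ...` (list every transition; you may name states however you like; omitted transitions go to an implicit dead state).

start=q0 accept=q0,q1,q2 q0-a->q1 q0-b->q0 q1-a->q2 q1-b->q0 q2-a->q2 q2-b->q3 q3-a->q3 q3-b->q3

This is the complement of 'contains `aab`'. Use the same substring-matching states — q0 through q3 holding how much of `aab` has just been matched — but flip the accepting set: everything except the trap q3 accepts.
With 4 states:
        a   b  
>* q0   q1  q0 
 * q1   q2  q0 
 * q2   q2  q3 
   q3   q3  q3 
(> = start, * = accepting)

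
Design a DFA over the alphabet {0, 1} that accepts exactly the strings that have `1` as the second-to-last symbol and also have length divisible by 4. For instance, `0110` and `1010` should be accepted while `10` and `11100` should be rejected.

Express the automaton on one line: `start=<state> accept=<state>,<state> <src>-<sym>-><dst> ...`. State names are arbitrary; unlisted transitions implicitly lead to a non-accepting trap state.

Run two small machines in parallel and take their product. The first has 7 states tracking the last 2 symbols read; the second has 4 states tracking the input length modulo 4. A product state is a pair (one from each), accepting exactly when both do. After merging equivalent states the machine shrinks.
A 6-state machine:
        0   1  
>  s0   s1  s1 
   s1   s2  s2 
   s2   s3  s4 
   s3   s0  s0 
   s4   s5  s5 
 * s5   s1  s1 
(> = start, * = accepting)

start=s0 accept=s5 s0-0->s1 s0-1->s1 s1-0->s2 s1-1->s2 s2-0->s3 s2-1->s4 s3-0->s0 s3-1->s0 s4-0->s5 s4-1->s5 s5-0->s1 s5-1->s1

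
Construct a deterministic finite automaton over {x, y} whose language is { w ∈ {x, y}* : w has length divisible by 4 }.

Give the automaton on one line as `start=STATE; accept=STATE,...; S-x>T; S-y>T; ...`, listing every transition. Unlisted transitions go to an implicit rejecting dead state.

start=q0; accept=q0; q0-x>q1; q0-y>q1; q1-x>q2; q1-y>q2; q2-x>q3; q2-y>q3; q3-x>q0; q3-y>q0

Only the length mod 4 matters, so use a 4-cycle: from any state, every input symbol moves to the next state, wrapping q3 back to q0. Mark q0 accepting.
4 states suffice.
        x   y  
>* q0   q1  q1 
   q1   q2  q2 
   q2   q3  q3 
   q3   q0  q0 
(> = start, * = accepting)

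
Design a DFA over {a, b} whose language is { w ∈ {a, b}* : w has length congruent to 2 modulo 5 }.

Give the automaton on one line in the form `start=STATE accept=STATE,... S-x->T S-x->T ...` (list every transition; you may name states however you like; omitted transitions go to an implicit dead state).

start=q0 accept=q2 q0-a->q1 q0-b->q1 q1-a->q2 q1-b->q2 q2-a->q3 q2-b->q3 q3-a->q4 q3-b->q4 q4-a->q0 q4-b->q0

Count input length modulo 5: every symbol advances one step around the cycle q0 → q1 → q2 → q3 → q4 → q0. Accept at q2.
        a   b  
>  q0   q1  q1 
   q1   q2  q2 
 * q2   q3  q3 
   q3   q4  q4 
   q4   q0  q0 
(> = start, * = accepting)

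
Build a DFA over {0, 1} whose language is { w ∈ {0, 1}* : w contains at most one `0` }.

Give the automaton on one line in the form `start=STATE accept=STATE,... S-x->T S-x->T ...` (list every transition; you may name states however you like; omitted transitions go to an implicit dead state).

start=s0 accept=s0,s1 s0-0->s1 s0-1->s0 s1-0->s2 s1-1->s1 s2-0->s2 s2-1->s2

Count `0`s, saturating at 2: state s0 means no `0` yet, s1 means one `0` seen, s2 means more than one. Each `0` increments (capped at s2); other symbols loop. Accept from {s0, s1}.
3 states suffice.
        0   1  
>* s0   s1  s0 
 * s1   s2  s1 
   s2   s2  s2 
(> = start, * = accepting)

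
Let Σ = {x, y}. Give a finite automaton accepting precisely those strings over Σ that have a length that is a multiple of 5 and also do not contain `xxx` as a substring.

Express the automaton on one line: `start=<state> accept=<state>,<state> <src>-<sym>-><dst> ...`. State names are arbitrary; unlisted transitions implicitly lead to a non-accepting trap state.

Build one automaton per condition and run them in lockstep. One (5 states) tracks the input length modulo 5; the other (4 states) tracks partial matches of the forbidden pattern `xxx`. Each combined state is a pair, one component from each; accept when both components accept.
20 states suffice.
          x    y  
>* S0     S1   S2 
   S1     S3   S4 
   S2     S5   S4 
   S3     S6   S7 
   S4     S8   S7 
   S5     S9   S7 
   S6    S10  S10 
   S7    S11  S12 
   S8    S13  S12 
   S9    S10  S12 
   S10   S14  S14 
   S11   S15   S0 
   S12   S16   S0 
   S13   S14   S0 
   S14   S17  S17 
 * S15   S17   S2 
 * S16   S18   S2 
   S17   S19  S19 
   S18   S19   S4 
   S19    S6   S6 
(> = start, * = accepting)

start=S0 accept=S0,S15,S16 S0-x->S1 S0-y->S2 S1-x->S3 S1-y->S4 S2-x->S5 S2-y->S4 S3-x->S6 S3-y->S7 S4-x->S8 S4-y->S7 S5-x->S9 S5-y->S7 S6-x->S10 S6-y->S10 S7-x->S11 S7-y->S12 S8-x->S13 S8-y->S12 S9-x->S10 S9-y->S12 S10-x->S14 S10-y->S14 S11-x->S15 S11-y->S0 S12-x->S16 S12-y->S0 S13-x->S14 S13-y->S0 S14-x->S17 S14-y->S17 S15-x->S17 S15-y->S2 S16-x->S18 S16-y->S2 S17-x->S19 S17-y->S19 S18-x->S19 S18-y->S4 S19-x->S6 S19-y->S6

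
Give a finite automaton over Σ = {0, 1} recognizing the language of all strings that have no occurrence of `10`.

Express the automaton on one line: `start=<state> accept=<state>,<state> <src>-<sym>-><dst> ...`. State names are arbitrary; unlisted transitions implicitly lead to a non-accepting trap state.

Track partial matches of the forbidden pattern `10`. State q2 is a dead state reached once `10` has occurred; every other state accepts. q0 means no part of `10` is currently matched.
        0   1  
>* q0   q0  q1 
 * q1   q2  q1 
   q2   q2  q2 
(> = start, * = accepting)

start=q0 accept=q0,q1 q0-0->q0 q0-1->q1 q1-0->q2 q1-1->q1 q2-0->q2 q2-1->q2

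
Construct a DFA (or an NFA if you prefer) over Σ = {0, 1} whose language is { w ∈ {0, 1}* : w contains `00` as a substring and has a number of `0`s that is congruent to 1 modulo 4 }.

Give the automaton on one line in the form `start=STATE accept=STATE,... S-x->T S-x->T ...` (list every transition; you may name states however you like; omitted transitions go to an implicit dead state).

start=q0 accept=q8 q0-0->q1 q0-1->q0 q1-0->q2 q1-1->q3 q2-0->q4 q2-1->q2 q3-0->q5 q3-1->q3 q4-0->q6 q4-1->q4 q5-0->q4 q5-1->q7 q6-0->q8 q6-1->q6 q7-0->q9 q7-1->q7 q8-0->q2 q8-1->q8 q9-0->q6 q9-1->q10 q10-0->q11 q10-1->q10 q11-0->q8 q11-1->q0

Run two small machines in parallel and take their product. The first has 3 states tracking whether and how much of `00` has been seen; the second has 4 states tracking the count of `0`s modulo 4. A product state is a pair (one from each), accepting exactly when both do.
A 12-state machine:
          0    1  
>  q0     q1   q0 
   q1     q2   q3 
   q2     q4   q2 
   q3     q5   q3 
   q4     q6   q4 
   q5     q4   q7 
   q6     q8   q6 
   q7     q9   q7 
 * q8     q2   q8 
   q9     q6  q10 
   q10   q11  q10 
   q11    q8   q0 
(> = start, * = accepting)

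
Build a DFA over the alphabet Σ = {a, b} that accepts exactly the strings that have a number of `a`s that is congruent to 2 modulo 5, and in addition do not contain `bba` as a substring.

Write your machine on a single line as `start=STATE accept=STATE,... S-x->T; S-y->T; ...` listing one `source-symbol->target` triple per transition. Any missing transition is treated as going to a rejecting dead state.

start=s0; accept=s3,s7,s10; s0-a->s1; s0-b->s2; s1-a->s3; s1-b->s4; s2-a->s1; s2-b->s5; s3-a->s6; s3-b->s7; s4-a->s3; s4-b->s5; s5-a->s5; s5-b->s5; s6-a->s8; s6-b->s9; s7-a->s6; s7-b->s10; s8-a->s0; s8-b->s11; s9-a->s8; s9-b->s5; s10-a->s5; s10-b->s10; s11-a->s0; s11-b->s5

Run two small machines in parallel and take their product. The first has 5 states tracking the count of `a`s modulo 5; the second has 4 states tracking partial matches of the forbidden pattern `bba`. A product state is a pair (one from each), accepting exactly when both do. Minimizing collapses redundant product states.
A 12-state machine:
          a    b  
>  s0     s1   s2 
   s1     s3   s4 
   s2     s1   s5 
 * s3     s6   s7 
   s4     s3   s5 
   s5     s5   s5 
   s6     s8   s9 
 * s7     s6  s10 
   s8     s0  s11 
   s9     s8   s5 
 * s10    s5  s10 
   s11    s0   s5 
(> = start, * = accepting)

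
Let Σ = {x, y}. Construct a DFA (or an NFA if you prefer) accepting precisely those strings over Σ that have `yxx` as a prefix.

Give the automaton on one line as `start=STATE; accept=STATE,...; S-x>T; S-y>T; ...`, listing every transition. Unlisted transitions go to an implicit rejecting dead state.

Walk along `yxx` while the input agrees: from s0 take `y` to s1, and so on. Any deviation drops to the rejecting sink s4. Once s3 is reached the prefix is confirmed and every continuation is accepted.
5 states suffice.
        x   y  
>  s0   s4  s1 
   s1   s2  s4 
   s2   s3  s4 
 * s3   s3  s3 
   s4   s4  s4 
(> = start, * = accepting)

start=s0; accept=s3; s0-x>s4; s0-y>s1; s1-x>s2; s1-y>s4; s2-x>s3; s2-y>s4; s3-x>s3; s3-y>s3; s4-x>s4; s4-y>s4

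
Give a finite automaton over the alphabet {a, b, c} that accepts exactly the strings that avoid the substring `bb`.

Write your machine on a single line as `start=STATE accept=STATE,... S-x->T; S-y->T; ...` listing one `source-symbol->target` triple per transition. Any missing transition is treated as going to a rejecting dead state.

start=s0; accept=s0,s1; s0-a->s0; s0-b->s1; s0-c->s0; s1-a->s0; s1-b->s2; s1-c->s0; s2-a->s2; s2-b->s2; s2-c->s2

Track partial matches of the forbidden pattern `bb`. State s2 is a dead state reached once `bb` has occurred; every other state accepts. s0 means no part of `bb` is currently matched.
        a   b   c  
>* s0   s0  s1  s0 
 * s1   s0  s2  s0 
   s2   s2  s2  s2 
(> = start, * = accepting)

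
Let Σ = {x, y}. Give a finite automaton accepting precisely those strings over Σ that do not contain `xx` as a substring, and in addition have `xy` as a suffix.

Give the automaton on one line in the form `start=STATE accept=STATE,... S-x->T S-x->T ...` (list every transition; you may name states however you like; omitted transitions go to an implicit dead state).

Handle the two conditions separately and then intersect. The first has 3 states tracking partial matches of the forbidden pattern `xx`; the second has 3 states tracking how much of the suffix `xy` has currently been matched. A product state is a pair (one from each), accepting exactly when both do. After merging equivalent states the machine shrinks.
A 4-state machine:
        x   y  
>  q0   q1  q0 
   q1   q2  q3 
   q2   q2  q2 
 * q3   q1  q0 
(> = start, * = accepting)

start=q0 accept=q3 q0-x->q1 q0-y->q0 q1-x->q2 q1-y->q3 q2-x->q2 q2-y->q2 q3-x->q1 q3-y->q0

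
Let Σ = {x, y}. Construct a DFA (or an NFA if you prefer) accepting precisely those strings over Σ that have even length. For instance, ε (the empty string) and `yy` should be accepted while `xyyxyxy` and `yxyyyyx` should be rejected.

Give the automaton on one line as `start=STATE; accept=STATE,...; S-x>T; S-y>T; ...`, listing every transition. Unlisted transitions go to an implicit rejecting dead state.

Count input length modulo 2: every symbol advances one step around the cycle q0 → q1 → q0. Accept at q0.
        x   y  
>* q0   q1  q1 
   q1   q0  q0 
(> = start, * = accepting)

start=q0; accept=q0; q0-x>q1; q0-y>q1; q1-x>q0; q1-y>q0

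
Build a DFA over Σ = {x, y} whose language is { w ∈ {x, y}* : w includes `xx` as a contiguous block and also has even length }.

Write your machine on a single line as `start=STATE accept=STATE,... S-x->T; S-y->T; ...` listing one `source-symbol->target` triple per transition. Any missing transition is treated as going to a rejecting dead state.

start=q0; accept=q3; q0-x->q1; q0-y->q2; q1-x->q3; q1-y->q0; q2-x->q4; q2-y->q0; q3-x->q5; q3-y->q5; q4-x->q5; q4-y->q2; q5-x->q3; q5-y->q3

Handle the two conditions separately and then intersect. The first has 3 states tracking whether and how much of `xx` has been seen; the second has 2 states tracking the input length modulo 2. A product state is a pair (one from each), accepting exactly when both do.
        x   y  
>  q0   q1  q2 
   q1   q3  q0 
   q2   q4  q0 
 * q3   q5  q5 
   q4   q5  q2 
   q5   q3  q3 
(> = start, * = accepting)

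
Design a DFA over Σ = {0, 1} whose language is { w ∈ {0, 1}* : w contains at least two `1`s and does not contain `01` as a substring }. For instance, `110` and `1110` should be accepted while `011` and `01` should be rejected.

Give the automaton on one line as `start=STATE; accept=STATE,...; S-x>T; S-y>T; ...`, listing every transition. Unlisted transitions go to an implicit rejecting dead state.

Handle the two conditions separately and then intersect. One (4 states) tracks the count of `1`s, saturating at 3; the other (3 states) tracks partial matches of the forbidden pattern `01`. Each combined state is a pair, one component from each; accept when both components accept.
          0    1  
>  q0     q1   q2 
   q1     q1   q3 
   q2     q4   q5 
   q3     q3   q6 
   q4     q4   q6 
 * q5     q7   q8 
   q6     q6   q9 
 * q7     q7   q9 
 * q8    q10   q8 
   q9     q9   q9 
 * q10   q10   q9 
(> = start, * = accepting)

start=q0; accept=q5,q7,q8,q10; q0-0>q1; q0-1>q2; q1-0>q1; q1-1>q3; q2-0>q4; q2-1>q5; q3-0>q3; q3-1>q6; q4-0>q4; q4-1>q6; q5-0>q7; q5-1>q8; q6-0>q6; q6-1>q9; q7-0>q7; q7-1>q9; q8-0>q10; q8-1>q8; q9-0>q9; q9-1>q9; q10-0>q10; q10-1>q9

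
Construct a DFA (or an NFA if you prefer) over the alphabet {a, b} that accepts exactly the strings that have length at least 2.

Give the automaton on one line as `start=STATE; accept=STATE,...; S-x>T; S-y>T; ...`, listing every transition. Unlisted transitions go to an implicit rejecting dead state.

Count input length up to 3: every symbol moves from s0 toward s3, which means 'more than 2' and absorbs. Accept from {s2, s3}.
With 4 states:
        a   b  
>  s0   s1  s1 
   s1   s2  s2 
 * s2   s3  s3 
 * s3   s3  s3 
(> = start, * = accepting)

start=s0; accept=s2,s3; s0-a>s1; s0-b>s1; s1-a>s2; s1-b>s2; s2-a>s3; s2-b>s3; s3-a>s3; s3-b>s3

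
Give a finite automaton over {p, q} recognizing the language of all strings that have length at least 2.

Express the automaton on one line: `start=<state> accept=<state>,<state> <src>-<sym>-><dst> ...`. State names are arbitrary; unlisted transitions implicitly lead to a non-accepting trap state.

Count input length up to 3: every symbol moves from S0 toward S3, which means 'more than 2' and absorbs. Accept from {S2, S3}.
With 4 states:
        p   q  
>  S0   S1  S1 
   S1   S2  S2 
 * S2   S3  S3 
 * S3   S3  S3 
(> = start, * = accepting)

start=S0 accept=S2,S3 S0-p->S1 S0-q->S1 S1-p->S2 S1-q->S2 S2-p->S3 S2-q->S3 S3-p->S3 S3-q->S3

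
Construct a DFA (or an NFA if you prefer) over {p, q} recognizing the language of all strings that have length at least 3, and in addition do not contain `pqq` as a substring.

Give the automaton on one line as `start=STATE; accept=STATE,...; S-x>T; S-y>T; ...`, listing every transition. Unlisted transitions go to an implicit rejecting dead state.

Run two small machines in parallel and take their product. The first has 5 states tracking the input length, saturating at 4; the second has 4 states tracking partial matches of the forbidden pattern `pqq`. A product state is a pair (one from each), accepting exactly when both do.
14 states suffice.
          p    q  
>  S0     S1   S2 
   S1     S3   S4 
   S2     S3   S5 
   S3     S6   S7 
   S4     S6   S8 
   S5     S6   S9 
 * S6    S10  S11 
 * S7    S10  S12 
   S8    S12  S12 
 * S9    S10  S13 
 * S10   S10  S11 
 * S11   S10  S12 
   S12   S12  S12 
 * S13   S10  S13 
(> = start, * = accepting)

start=S0; accept=S6,S7,S9,S10,S11,S13; S0-p>S1; S0-q>S2; S1-p>S3; S1-q>S4; S2-p>S3; S2-q>S5; S3-p>S6; S3-q>S7; S4-p>S6; S4-q>S8; S5-p>S6; S5-q>S9; S6-p>S10; S6-q>S11; S7-p>S10; S7-q>S12; S8-p>S12; S8-q>S12; S9-p>S10; S9-q>S13; S10-p>S10; S10-q>S11; S11-p>S10; S11-q>S12; S12-p>S12; S12-q>S12; S13-p>S10; S13-q>S13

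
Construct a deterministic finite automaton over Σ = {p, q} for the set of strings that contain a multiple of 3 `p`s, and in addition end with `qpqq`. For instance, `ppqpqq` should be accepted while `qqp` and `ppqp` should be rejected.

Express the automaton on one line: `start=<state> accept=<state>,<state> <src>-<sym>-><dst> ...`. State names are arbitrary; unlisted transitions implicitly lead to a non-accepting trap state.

start=A accept=O A-p->B A-q->C B-p->D B-q->E C-p->F C-q->C D-p->A D-q->G E-p->H E-q->E F-p->D F-q->I G-p->J G-q->G H-p->A H-q->K I-p->H I-q->L J-p->B J-q->M K-p->J K-q->N L-p->H L-q->E M-p->F M-q->O N-p->J N-q->G O-p->F O-q->C

Build one automaton per condition and run them in lockstep. One (3 states) tracks the count of `p`s modulo 3; the other (5 states) tracks how much of the suffix `qpqq` has currently been matched. Each combined state is a pair, one component from each; accept when both components accept.
15 states suffice.
       p  q 
>  A   B  C 
   B   D  E 
   C   F  C 
   D   A  G 
   E   H  E 
   F   D  I 
   G   J  G 
   H   A  K 
   I   H  L 
   J   B  M 
   K   J  N 
   L   H  E 
   M   F  O 
   N   J  G 
 * O   F  C 
(> = start, * = accepting)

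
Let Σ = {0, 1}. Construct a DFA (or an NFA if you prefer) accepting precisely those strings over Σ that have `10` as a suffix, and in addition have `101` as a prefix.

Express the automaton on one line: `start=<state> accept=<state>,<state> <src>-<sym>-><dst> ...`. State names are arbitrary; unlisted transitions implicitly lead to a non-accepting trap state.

start=S0 accept=S5 S0-0->S1 S0-1->S2 S1-0->S1 S1-1->S1 S2-0->S3 S2-1->S1 S3-0->S1 S3-1->S4 S4-0->S5 S4-1->S4 S5-0->S6 S5-1->S4 S6-0->S6 S6-1->S4

Handle the two conditions separately and then intersect. The first has 3 states tracking how much of the suffix `10` has currently been matched; the second has 5 states tracking whether the input so far still matches the prefix `101`. A product state is a pair (one from each), accepting exactly when both do. Minimizing collapses redundant product states.
7 states suffice.
        0   1  
>  S0   S1  S2 
   S1   S1  S1 
   S2   S3  S1 
   S3   S1  S4 
   S4   S5  S4 
 * S5   S6  S4 
   S6   S6  S4 
(> = start, * = accepting)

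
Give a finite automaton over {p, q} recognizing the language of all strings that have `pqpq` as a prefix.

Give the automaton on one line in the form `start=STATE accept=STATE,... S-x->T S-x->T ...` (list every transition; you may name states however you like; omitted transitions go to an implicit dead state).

Walk along `pqpq` while the input agrees: from S0 take `p` to S1, and so on. Any deviation drops to the rejecting sink S5. Once S4 is reached the prefix is confirmed and every continuation is accepted.
With 6 states:
        p   q  
>  S0   S1  S5 
   S1   S5  S2 
   S2   S3  S5 
   S3   S5  S4 
 * S4   S4  S4 
   S5   S5  S5 
(> = start, * = accepting)

start=S0 accept=S4 S0-p->S1 S0-q->S5 S1-p->S5 S1-q->S2 S2-p->S3 S2-q->S5 S3-p->S5 S3-q->S4 S4-p->S4 S4-q->S4 S5-p->S5 S5-q->S5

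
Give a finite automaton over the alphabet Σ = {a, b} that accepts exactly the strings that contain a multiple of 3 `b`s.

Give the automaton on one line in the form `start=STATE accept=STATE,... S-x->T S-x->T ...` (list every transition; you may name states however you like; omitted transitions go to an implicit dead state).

start=q0 accept=q0 q0-a->q0 q0-b->q1 q1-a->q1 q1-b->q2 q2-a->q2 q2-b->q0

Keep the running count of `b`s modulo 3: each `b` advances along the cycle q0 → q1 → q2 → q0 while other symbols loop. Accept at q0.
        a   b  
>* q0   q0  q1 
   q1   q1  q2 
   q2   q2  q0 
(> = start, * = accepting)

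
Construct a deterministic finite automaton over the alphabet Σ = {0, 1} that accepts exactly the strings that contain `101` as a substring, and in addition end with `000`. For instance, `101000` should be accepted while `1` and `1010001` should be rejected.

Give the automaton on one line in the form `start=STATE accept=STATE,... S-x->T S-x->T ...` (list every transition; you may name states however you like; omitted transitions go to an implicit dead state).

Run two small machines in parallel and take their product. One (4 states) tracks whether and how much of `101` has been seen; the other (4 states) tracks how much of the suffix `000` has currently been matched. Each combined state is a pair, one component from each; accept when both components accept. Equivalent product states are then merged.
        0   1  
>  S0   S0  S1 
   S1   S2  S1 
   S2   S0  S3 
   S3   S4  S3 
   S4   S5  S3 
   S5   S6  S3 
 * S6   S6  S3 
(> = start, * = accepting)

start=S0 accept=S6 S0-0->S0 S0-1->S1 S1-0->S2 S1-1->S1 S2-0->S0 S2-1->S3 S3-0->S4 S3-1->S3 S4-0->S5 S4-1->S3 S5-0->S6 S5-1->S3 S6-0->S6 S6-1->S3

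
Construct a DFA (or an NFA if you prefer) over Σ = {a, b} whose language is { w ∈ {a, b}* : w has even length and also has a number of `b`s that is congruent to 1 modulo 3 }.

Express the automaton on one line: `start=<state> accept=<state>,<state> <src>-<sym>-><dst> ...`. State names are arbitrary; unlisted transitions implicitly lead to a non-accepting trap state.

start=q0 accept=q3 q0-a->q1 q0-b->q2 q1-a->q0 q1-b->q3 q2-a->q3 q2-b->q4 q3-a->q2 q3-b->q5 q4-a->q5 q4-b->q1 q5-a->q4 q5-b->q0

Build one automaton per condition and run them in lockstep. One (2 states) tracks the input length modulo 2; the other (3 states) tracks the count of `b`s modulo 3. Each combined state is a pair, one component from each; accept when both components accept.
A 6-state machine:
        a   b  
>  q0   q1  q2 
   q1   q0  q3 
   q2   q3  q4 
 * q3   q2  q5 
   q4   q5  q1 
   q5   q4  q0 
(> = start, * = accepting)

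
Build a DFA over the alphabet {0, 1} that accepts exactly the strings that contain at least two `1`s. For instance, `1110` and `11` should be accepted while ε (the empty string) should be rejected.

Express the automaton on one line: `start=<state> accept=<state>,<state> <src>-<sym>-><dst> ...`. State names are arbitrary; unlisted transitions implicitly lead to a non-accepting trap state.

start=q0 accept=q2,q3 q0-0->q0 q0-1->q1 q1-0->q1 q1-1->q2 q2-0->q2 q2-1->q3 q3-0->q3 q3-1->q3

Only the number of `1`s matters, and only up to 3. Make a chain q0 → q1 → q2 → q3 advanced by each `1` (with q3 absorbing); every other symbol self-loops. The accepting set is {q2, q3}.
With 4 states:
        0   1  
>  q0   q0  q1 
   q1   q1  q2 
 * q2   q2  q3 
 * q3   q3  q3 
(> = start, * = accepting)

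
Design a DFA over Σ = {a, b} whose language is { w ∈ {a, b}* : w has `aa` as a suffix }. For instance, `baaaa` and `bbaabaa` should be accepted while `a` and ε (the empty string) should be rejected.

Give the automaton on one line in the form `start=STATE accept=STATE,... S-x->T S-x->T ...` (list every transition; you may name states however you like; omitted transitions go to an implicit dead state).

start=q0 accept=q2 q0-a->q1 q0-b->q0 q1-a->q2 q1-b->q0 q2-a->q2 q2-b->q0

Remember how much of `aa` the current input suffix matches. State q0 means no match yet; q1 means the last symbol is `a`; q2 means the last 2 symbols are `aa`. Only q2 accepts. On a mismatch, fall back to the longest proper suffix that is still a prefix of `aa`.
With 3 states:
        a   b  
>  q0   q1  q0 
   q1   q2  q0 
 * q2   q2  q0 
(> = start, * = accepting)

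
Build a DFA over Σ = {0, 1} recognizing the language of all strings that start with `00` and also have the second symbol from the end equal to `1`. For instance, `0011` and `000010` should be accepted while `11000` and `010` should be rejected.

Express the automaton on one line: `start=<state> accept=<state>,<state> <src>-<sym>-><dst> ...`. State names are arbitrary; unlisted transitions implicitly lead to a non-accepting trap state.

Handle the two conditions separately and then intersect. The first has 4 states tracking whether the input so far still matches the prefix `00`; the second has 7 states tracking the last 2 symbols read. A product state is a pair (one from each), accepting exactly when both do. After merging equivalent states the machine shrinks.
A 7-state machine:
        0   1  
>  S0   S1  S2 
   S1   S3  S2 
   S2   S2  S2 
   S3   S3  S4 
   S4   S5  S6 
 * S5   S3  S4 
 * S6   S5  S6 
(> = start, * = accepting)

start=S0 accept=S5,S6 S0-0->S1 S0-1->S2 S1-0->S3 S1-1->S2 S2-0->S2 S2-1->S2 S3-0->S3 S3-1->S4 S4-0->S5 S4-1->S6 S5-0->S3 S5-1->S4 S6-0->S5 S6-1->S6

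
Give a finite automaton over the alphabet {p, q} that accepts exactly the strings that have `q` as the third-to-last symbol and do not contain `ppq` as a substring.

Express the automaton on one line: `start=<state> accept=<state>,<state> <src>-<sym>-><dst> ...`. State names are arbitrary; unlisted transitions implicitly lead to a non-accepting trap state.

Handle the two conditions separately and then intersect. One (15 states) tracks the last 3 symbols read; the other (4 states) tracks partial matches of the forbidden pattern `ppq`. Each combined state is a pair, one component from each; accept when both components accept.
          p    q  
>  S0     S1   S2 
   S1     S3   S4 
   S2     S5   S6 
   S3     S7   S8 
   S4     S9  S10 
   S5    S11  S12 
   S6    S13  S14 
   S7     S7   S8 
   S8    S15  S16 
   S9    S11  S12 
   S10   S13  S14 
 * S11    S7   S8 
 * S12    S9  S10 
 * S13   S11  S12 
 * S14   S13  S14 
   S15   S17  S18 
   S16   S19  S20 
   S17   S21   S8 
   S18   S15  S16 
   S19   S17  S18 
   S20   S19  S20 
   S21   S21   S8 
(> = start, * = accepting)

start=S0 accept=S11,S12,S13,S14 S0-p->S1 S0-q->S2 S1-p->S3 S1-q->S4 S2-p->S5 S2-q->S6 S3-p->S7 S3-q->S8 S4-p->S9 S4-q->S10 S5-p->S11 S5-q->S12 S6-p->S13 S6-q->S14 S7-p->S7 S7-q->S8 S8-p->S15 S8-q->S16 S9-p->S11 S9-q->S12 S10-p->S13 S10-q->S14 S11-p->S7 S11-q->S8 S12-p->S9 S12-q->S10 S13-p->S11 S13-q->S12 S14-p->S13 S14-q->S14 S15-p->S17 S15-q->S18 S16-p->S19 S16-q->S20 S17-p->S21 S17-q->S8 S18-p->S15 S18-q->S16 S19-p->S17 S19-q->S18 S20-p->S19 S20-q->S20 S21-p->S21 S21-q->S8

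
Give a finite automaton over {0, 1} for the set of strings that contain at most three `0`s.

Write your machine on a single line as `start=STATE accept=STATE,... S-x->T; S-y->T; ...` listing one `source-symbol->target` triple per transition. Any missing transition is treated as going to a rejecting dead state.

start=q0; accept=q0,q1,q2,q3; q0-0->q1; q0-1->q0; q1-0->q2; q1-1->q1; q2-0->q3; q2-1->q2; q3-0->q4; q3-1->q3; q4-0->q4; q4-1->q4

Only the number of `0`s matters, and only up to 4. Make a chain q0 → q1 → q2 → q3 → q4 advanced by each `0` (with q4 absorbing); every other symbol self-loops. The accepting set is {q0, q1, q2, q3}.
A 5-state machine:
        0   1  
>* q0   q1  q0 
 * q1   q2  q1 
 * q2   q3  q2 
 * q3   q4  q3 
   q4   q4  q4 
(> = start, * = accepting)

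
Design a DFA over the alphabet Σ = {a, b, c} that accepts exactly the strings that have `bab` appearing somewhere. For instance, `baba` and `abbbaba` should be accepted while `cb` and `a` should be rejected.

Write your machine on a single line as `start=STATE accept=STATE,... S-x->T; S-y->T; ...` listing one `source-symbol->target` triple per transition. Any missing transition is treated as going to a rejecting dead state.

Track how much of `bab` has been matched so far: state q0 is no progress, q3 is the absorbing accept state reached once `bab` has occurred. Intermediate states record partial matches; on a mismatch, fall back to the longest reusable overlap.
With 4 states:
        a   b   c  
>  q0   q0  q1  q0 
   q1   q2  q1  q0 
   q2   q0  q3  q0 
 * q3   q3  q3  q3 
(> = start, * = accepting)

start=q0; accept=q3; q0-a->q0; q0-b->q1; q0-c->q0; q1-a->q2; q1-b->q1; q1-c->q0; q2-a->q0; q2-b->q3; q2-c->q0; q3-a->q3; q3-b->q3; q3-c->q3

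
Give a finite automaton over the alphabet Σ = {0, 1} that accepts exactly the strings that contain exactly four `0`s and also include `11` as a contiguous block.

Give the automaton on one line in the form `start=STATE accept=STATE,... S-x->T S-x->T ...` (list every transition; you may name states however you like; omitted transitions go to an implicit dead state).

start=S0 accept=S15 S0-0->S1 S0-1->S2 S1-0->S3 S1-1->S4 S2-0->S1 S2-1->S5 S3-0->S6 S3-1->S7 S4-0->S3 S4-1->S8 S5-0->S8 S5-1->S5 S6-0->S9 S6-1->S10 S7-0->S6 S7-1->S11 S8-0->S11 S8-1->S8 S9-0->S12 S9-1->S13 S10-0->S9 S10-1->S14 S11-0->S14 S11-1->S11 S12-0->S12 S12-1->S12 S13-0->S12 S13-1->S15 S14-0->S15 S14-1->S14 S15-0->S12 S15-1->S15

Handle the two conditions separately and then intersect. One (6 states) tracks the count of `0`s, saturating at 5; the other (3 states) tracks whether and how much of `11` has been seen. Each combined state is a pair, one component from each; accept when both components accept. Equivalent product states are then merged.
          0    1  
>  S0     S1   S2 
   S1     S3   S4 
   S2     S1   S5 
   S3     S6   S7 
   S4     S3   S8 
   S5     S8   S5 
   S6     S9  S10 
   S7     S6  S11 
   S8    S11   S8 
   S9    S12  S13 
   S10    S9  S14 
   S11   S14  S11 
   S12   S12  S12 
   S13   S12  S15 
   S14   S15  S14 
 * S15   S12  S15 
(> = start, * = accepting)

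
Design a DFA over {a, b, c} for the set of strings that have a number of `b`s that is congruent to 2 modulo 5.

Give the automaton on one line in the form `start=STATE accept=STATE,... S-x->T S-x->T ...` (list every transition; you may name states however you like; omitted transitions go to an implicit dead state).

start=q0 accept=q2 q0-a->q0 q0-b->q1 q0-c->q0 q1-a->q1 q1-b->q2 q1-c->q1 q2-a->q2 q2-b->q3 q2-c->q2 q3-a->q3 q3-b->q4 q3-c->q3 q4-a->q4 q4-b->q0 q4-c->q4

The only thing that matters is how many `b`s have appeared, reduced mod 5. Use one state per residue: q0 for 0, …, q4 for 4. Reading `b` moves to the next residue; anything else stays put. q2 is accepting.
        a   b   c  
>  q0   q0  q1  q0 
   q1   q1  q2  q1 
 * q2   q2  q3  q2 
   q3   q3  q4  q3 
   q4   q4  q0  q4 
(> = start, * = accepting)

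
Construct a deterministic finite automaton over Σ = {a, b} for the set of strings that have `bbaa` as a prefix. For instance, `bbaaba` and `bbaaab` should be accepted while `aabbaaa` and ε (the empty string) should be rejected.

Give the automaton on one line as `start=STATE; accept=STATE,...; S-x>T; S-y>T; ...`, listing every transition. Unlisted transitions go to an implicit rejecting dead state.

Check the first 4 symbols one by one: s0 through s3 record how many have matched `bbaa` so far; any wrong symbol goes to the dead state s5. After all 4 match we enter the accepting sink s4.
With 6 states:
        a   b  
>  s0   s5  s1 
   s1   s5  s2 
   s2   s3  s5 
   s3   s4  s5 
 * s4   s4  s4 
   s5   s5  s5 
(> = start, * = accepting)

start=s0; accept=s4; s0-a>s5; s0-b>s1; s1-a>s5; s1-b>s2; s2-a>s3; s2-b>s5; s3-a>s4; s3-b>s5; s4-a>s4; s4-b>s4; s5-a>s5; s5-b>s5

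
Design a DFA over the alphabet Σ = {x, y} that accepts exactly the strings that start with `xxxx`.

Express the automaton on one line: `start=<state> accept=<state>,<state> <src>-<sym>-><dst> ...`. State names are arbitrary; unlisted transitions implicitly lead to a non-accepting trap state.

start=q0 accept=q4 q0-x->q1 q0-y->q5 q1-x->q2 q1-y->q5 q2-x->q3 q2-y->q5 q3-x->q4 q3-y->q5 q4-x->q4 q4-y->q4 q5-x->q5 q5-y->q5

Check the first 4 symbols one by one: q0 through q3 record how many have matched `xxxx` so far; any wrong symbol goes to the dead state q5. After all 4 match we enter the accepting sink q4.
A 6-state machine:
        x   y  
>  q0   q1  q5 
   q1   q2  q5 
   q2   q3  q5 
   q3   q4  q5 
 * q4   q4  q4 
   q5   q5  q5 
(> = start, * = accepting)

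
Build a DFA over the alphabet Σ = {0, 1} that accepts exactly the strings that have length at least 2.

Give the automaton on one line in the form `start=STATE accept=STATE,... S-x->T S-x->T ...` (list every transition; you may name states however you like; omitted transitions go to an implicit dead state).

Count input length up to 3: every symbol moves from q0 toward q3, which means 'more than 2' and absorbs. Accept from {q2, q3}.
        0   1  
>  q0   q1  q1 
   q1   q2  q2 
 * q2   q3  q3 
 * q3   q3  q3 
(> = start, * = accepting)

start=q0 accept=q2,q3 q0-0->q1 q0-1->q1 q1-0->q2 q1-1->q2 q2-0->q3 q2-1->q3 q3-0->q3 q3-1->q3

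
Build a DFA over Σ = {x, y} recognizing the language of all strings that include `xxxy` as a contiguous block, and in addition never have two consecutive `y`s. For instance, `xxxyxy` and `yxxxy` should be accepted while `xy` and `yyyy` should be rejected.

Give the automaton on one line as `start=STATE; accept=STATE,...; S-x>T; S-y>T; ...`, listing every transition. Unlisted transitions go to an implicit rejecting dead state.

start=S0; accept=S6,S7; S0-x>S1; S0-y>S2; S1-x>S3; S1-y>S2; S2-x>S1; S2-y>S4; S3-x>S5; S3-y>S2; S4-x>S4; S4-y>S4; S5-x>S5; S5-y>S6; S6-x>S7; S6-y>S4; S7-x>S7; S7-y>S6

Build one automaton per condition and run them in lockstep. One (5 states) tracks whether and how much of `xxxy` has been seen; the other (3 states) tracks partial matches of the forbidden pattern `yy`. Each combined state is a pair, one component from each; accept when both components accept. Minimizing collapses redundant product states.
        x   y  
>  S0   S1  S2 
   S1   S3  S2 
   S2   S1  S4 
   S3   S5  S2 
   S4   S4  S4 
   S5   S5  S6 
 * S6   S7  S4 
 * S7   S7  S6 
(> = start, * = accepting)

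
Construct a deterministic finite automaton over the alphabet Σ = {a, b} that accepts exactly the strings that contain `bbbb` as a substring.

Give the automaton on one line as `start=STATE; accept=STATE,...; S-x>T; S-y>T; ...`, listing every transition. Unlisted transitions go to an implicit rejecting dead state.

start=s0; accept=s4; s0-a>s0; s0-b>s1; s1-a>s0; s1-b>s2; s2-a>s0; s2-b>s3; s3-a>s0; s3-b>s4; s4-a>s4; s4-b>s4

Track how much of `bbbb` has been matched so far: state s0 is no progress, s4 is the absorbing accept state reached once `bbbb` has occurred. Intermediate states record partial matches; on a mismatch, fall back to the longest reusable overlap.
        a   b  
>  s0   s0  s1 
   s1   s0  s2 
   s2   s0  s3 
   s3   s0  s4 
 * s4   s4  s4 
(> = start, * = accepting)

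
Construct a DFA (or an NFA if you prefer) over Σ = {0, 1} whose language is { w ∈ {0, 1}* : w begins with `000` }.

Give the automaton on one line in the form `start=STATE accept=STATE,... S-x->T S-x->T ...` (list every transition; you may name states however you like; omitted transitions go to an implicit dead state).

start=A accept=D A-0->B A-1->E B-0->C B-1->E C-0->D C-1->E D-0->D D-1->D E-0->E E-1->E

Check the first 3 symbols one by one: A through C record how many have matched `000` so far; any wrong symbol goes to the dead state E. After all 3 match we enter the accepting sink D.
       0  1 
>  A   B  E 
   B   C  E 
   C   D  E 
 * D   D  D 
   E   E  E 
(> = start, * = accepting)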